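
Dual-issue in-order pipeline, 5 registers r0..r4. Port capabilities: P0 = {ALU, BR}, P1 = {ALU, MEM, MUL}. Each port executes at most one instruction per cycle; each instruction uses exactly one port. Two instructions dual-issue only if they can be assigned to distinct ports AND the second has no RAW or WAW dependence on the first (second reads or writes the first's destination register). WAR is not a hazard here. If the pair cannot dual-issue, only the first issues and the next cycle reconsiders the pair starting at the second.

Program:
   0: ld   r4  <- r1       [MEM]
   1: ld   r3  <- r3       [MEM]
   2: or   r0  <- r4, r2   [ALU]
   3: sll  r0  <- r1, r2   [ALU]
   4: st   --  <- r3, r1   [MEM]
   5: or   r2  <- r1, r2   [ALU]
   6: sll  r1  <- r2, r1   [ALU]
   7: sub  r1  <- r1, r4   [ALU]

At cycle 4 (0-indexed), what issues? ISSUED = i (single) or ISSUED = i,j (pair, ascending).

  cy0 -> i0 (ld) no-port MEM/MEM
  cy1 -> i1,i2 (ld;or) pair
  cy2 -> i3,i4 (sll;st) pair
  cy3 -> i5 (or) RAW r2
  cy4 -> i6 (sll) RAW+WAW r1
  cy5 -> i7 (sub) tail

ISSUED = 6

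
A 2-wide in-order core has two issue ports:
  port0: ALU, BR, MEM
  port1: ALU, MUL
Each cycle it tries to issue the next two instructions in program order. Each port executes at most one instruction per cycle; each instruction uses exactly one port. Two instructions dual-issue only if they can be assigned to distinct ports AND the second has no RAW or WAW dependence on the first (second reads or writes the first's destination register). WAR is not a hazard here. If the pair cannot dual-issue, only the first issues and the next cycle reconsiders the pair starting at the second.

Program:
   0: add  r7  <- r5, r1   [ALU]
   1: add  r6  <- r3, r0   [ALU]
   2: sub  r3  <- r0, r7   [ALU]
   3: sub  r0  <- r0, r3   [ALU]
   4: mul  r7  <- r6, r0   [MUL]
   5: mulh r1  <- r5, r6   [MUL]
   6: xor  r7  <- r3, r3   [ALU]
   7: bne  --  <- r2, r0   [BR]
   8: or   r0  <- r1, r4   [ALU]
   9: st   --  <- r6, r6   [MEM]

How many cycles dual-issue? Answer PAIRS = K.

PAIRS = 3

0. add.ALU/add.ALU @i0/i1  | pair
1. sub.ALU @i2  | RAW r3
2. sub.ALU @i3  | RAW r0
3. mul.MUL @i4  | no-port MUL/MUL
4. mulh.MUL/xor.ALU @i5/i6  | pair
5. bne.BR/or.ALU @i7/i8  | pair
6. st.MEM @i9  | tail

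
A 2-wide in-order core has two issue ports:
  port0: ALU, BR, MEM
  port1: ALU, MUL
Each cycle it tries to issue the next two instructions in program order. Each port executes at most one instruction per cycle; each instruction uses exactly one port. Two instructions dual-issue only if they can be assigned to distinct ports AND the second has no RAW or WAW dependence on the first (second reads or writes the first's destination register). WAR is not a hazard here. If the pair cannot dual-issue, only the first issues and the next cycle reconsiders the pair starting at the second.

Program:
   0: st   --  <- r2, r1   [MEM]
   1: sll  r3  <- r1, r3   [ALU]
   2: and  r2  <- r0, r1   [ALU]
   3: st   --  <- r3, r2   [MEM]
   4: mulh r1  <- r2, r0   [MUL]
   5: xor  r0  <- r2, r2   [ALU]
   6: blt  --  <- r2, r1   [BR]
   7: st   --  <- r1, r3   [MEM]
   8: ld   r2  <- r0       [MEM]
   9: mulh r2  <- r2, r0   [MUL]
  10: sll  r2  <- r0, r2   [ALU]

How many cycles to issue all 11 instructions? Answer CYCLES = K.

0. st;sll @i0&i1  | pair
1. and @i2  | RAW r2
2. st;mulh @i3&i4  | pair
3. xor;blt @i5&i6  | pair
4. st @i7  | no-port MEM/MEM
5. ld @i8  | RAW+WAW r2
6. mulh @i9  | RAW+WAW r2
7. sll @i10  | tail

CYCLES = 8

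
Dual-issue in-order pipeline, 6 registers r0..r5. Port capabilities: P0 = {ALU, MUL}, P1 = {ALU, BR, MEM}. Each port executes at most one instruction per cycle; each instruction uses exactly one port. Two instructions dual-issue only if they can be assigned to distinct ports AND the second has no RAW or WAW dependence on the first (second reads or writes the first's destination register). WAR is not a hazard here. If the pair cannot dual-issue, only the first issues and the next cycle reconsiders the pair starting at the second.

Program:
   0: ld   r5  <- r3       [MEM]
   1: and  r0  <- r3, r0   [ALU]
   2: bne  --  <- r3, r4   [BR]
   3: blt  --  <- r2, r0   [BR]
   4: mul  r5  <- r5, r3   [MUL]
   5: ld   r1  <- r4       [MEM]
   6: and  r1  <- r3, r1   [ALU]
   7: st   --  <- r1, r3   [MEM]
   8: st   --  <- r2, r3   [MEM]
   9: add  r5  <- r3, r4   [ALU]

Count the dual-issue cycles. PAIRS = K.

PAIRS = 3

0. ld.MEM and.ALU @i0&i1  | pair
1. bne.BR @i2  | no-port BR/BR
2. blt.BR mul.MUL @i3&i4  | pair
3. ld.MEM @i5  | RAW+WAW r1
4. and.ALU @i6  | RAW r1
5. st.MEM @i7  | no-port MEM/MEM
6. st.MEM add.ALU @i8&i9  | pair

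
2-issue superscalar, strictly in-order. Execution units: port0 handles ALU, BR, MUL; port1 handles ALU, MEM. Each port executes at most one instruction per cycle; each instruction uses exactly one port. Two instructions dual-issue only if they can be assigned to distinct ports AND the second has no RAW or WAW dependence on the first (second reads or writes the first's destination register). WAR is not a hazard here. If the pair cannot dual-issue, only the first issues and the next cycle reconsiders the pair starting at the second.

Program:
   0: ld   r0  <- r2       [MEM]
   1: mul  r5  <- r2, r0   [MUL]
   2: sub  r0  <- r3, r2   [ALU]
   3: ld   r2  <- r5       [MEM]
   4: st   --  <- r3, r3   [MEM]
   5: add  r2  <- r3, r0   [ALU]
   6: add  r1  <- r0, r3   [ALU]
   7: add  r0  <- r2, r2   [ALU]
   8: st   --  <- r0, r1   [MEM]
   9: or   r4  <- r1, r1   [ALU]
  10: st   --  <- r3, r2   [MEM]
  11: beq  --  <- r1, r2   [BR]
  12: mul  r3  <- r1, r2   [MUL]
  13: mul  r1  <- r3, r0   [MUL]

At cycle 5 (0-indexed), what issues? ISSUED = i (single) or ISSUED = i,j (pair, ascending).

  cy0 -> i0 (ld.MEM) RAW r0
  cy1 -> i1,i2 (mul.MUL+sub.ALU) dual
  cy2 -> i3 (ld.MEM) no-port MEM/MEM
  cy3 -> i4,i5 (st.MEM+add.ALU) dual
  cy4 -> i6,i7 (add.ALU+add.ALU) dual
  cy5 -> i8,i9 (st.MEM+or.ALU) dual
  cy6 -> i10,i11 (st.MEM+beq.BR) dual
  cy7 -> i12 (mul.MUL) no-port MUL/MUL
  cy8 -> i13 (mul.MUL) tail

ISSUED = 8,9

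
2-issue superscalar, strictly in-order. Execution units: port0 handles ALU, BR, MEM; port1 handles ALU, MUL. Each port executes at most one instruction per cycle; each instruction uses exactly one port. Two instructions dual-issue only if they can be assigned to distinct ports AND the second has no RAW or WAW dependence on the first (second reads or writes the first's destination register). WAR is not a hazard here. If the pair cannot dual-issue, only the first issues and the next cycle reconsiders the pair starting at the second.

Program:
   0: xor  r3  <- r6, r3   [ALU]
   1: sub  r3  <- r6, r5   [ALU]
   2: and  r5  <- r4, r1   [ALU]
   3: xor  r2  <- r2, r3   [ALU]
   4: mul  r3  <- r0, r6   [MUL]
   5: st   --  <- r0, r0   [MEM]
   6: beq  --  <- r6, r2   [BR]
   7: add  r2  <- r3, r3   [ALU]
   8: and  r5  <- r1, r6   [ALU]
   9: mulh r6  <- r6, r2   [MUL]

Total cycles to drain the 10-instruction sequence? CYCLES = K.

c0: i0 xor.ALU  WAW r3
c1: i1&i2 sub.ALU+and.ALU  2-wide
c2: i3&i4 xor.ALU+mul.MUL  2-wide
c3: i5 st.MEM  no-port MEM/BR
c4: i6&i7 beq.BR+add.ALU  2-wide
c5: i8&i9 and.ALU+mulh.MUL  2-wide

CYCLES = 6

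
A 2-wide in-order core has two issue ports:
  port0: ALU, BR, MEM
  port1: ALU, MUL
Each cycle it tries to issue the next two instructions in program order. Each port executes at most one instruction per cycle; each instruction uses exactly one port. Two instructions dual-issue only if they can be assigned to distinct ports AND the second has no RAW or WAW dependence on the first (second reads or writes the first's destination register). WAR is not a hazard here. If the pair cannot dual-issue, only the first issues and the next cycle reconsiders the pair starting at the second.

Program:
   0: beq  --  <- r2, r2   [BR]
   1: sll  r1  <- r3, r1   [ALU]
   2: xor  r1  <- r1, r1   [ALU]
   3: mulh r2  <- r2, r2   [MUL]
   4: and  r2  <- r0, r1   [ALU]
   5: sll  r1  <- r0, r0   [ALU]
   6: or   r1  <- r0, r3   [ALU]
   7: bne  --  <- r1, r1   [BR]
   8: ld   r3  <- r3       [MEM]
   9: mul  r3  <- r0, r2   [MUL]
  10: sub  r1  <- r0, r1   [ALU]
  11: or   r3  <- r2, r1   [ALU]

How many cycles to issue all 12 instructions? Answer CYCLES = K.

t=0 i0/i1:beq sll ; dual
t=1 i2/i3:xor mulh ; dual
t=2 i4/i5:and sll ; dual
t=3 i6:or ; RAW r1
t=4 i7:bne ; no-port BR/MEM
t=5 i8:ld ; WAW r3
t=6 i9/i10:mul sub ; dual
t=7 i11:or ; tail

CYCLES = 8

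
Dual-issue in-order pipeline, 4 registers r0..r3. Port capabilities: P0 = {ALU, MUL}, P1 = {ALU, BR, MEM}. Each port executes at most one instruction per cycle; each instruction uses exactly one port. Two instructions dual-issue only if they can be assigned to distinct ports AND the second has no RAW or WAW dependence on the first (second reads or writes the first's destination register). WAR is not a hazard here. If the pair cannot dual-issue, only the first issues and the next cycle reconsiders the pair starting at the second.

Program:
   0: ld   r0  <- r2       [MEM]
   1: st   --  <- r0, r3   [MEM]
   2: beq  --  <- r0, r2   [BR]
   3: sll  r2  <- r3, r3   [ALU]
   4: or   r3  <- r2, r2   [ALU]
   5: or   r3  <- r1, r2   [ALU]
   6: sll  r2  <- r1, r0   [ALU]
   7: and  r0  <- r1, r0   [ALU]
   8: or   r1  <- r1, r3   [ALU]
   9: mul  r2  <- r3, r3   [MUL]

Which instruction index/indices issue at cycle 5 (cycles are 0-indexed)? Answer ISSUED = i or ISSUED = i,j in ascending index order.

c0: i0 ld  no-port MEM/MEM
c1: i1 st  no-port MEM/BR
c2: i2/i3 beq;sll  2-wide
c3: i4 or  WAW r3
c4: i5/i6 or;sll  2-wide
c5: i7/i8 and;or  2-wide
c6: i9 mul  tail

ISSUED = 7,8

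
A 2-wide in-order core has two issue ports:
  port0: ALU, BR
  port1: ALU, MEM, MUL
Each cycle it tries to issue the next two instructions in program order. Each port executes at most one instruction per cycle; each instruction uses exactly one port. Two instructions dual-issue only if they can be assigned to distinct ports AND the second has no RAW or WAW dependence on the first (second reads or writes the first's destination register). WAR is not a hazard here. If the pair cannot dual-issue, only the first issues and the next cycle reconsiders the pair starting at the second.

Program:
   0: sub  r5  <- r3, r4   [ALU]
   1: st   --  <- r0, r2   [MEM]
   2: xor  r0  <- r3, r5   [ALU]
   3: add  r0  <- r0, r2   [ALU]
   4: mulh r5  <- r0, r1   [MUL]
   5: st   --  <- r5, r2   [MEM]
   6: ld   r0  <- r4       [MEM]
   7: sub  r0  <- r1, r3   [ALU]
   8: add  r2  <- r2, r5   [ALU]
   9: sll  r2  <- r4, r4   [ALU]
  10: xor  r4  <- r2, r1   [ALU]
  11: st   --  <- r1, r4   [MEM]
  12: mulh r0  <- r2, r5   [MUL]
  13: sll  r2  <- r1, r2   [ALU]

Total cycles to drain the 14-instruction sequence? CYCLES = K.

#0 head=0: sub.ALU st.MEM i0/i1 pair
#1 head=2: xor.ALU i2 RAW+WAW r0
#2 head=3: add.ALU i3 RAW r0
#3 head=4: mulh.MUL i4 no-port MUL/MEM
#4 head=5: st.MEM i5 no-port MEM/MEM
#5 head=6: ld.MEM i6 WAW r0
#6 head=7: sub.ALU add.ALU i7/i8 pair
#7 head=9: sll.ALU i9 RAW r2
#8 head=10: xor.ALU i10 RAW r4
#9 head=11: st.MEM i11 no-port MEM/MUL
#10 head=12: mulh.MUL sll.ALU i12/i13 pair

CYCLES = 11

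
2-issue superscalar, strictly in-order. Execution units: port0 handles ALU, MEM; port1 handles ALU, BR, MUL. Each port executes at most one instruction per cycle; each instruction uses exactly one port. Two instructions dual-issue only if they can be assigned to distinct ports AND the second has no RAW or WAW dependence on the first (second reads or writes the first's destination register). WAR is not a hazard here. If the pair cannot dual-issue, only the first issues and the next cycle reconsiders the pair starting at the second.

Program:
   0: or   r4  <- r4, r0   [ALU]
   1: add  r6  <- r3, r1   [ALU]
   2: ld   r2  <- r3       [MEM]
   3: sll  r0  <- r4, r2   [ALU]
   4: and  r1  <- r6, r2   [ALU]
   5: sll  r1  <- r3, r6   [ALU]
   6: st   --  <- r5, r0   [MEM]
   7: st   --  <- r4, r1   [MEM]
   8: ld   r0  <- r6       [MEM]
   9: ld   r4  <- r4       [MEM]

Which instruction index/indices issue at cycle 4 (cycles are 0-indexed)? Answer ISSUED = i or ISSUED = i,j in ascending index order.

ISSUED = 7

t=0 i0,i1:or.ALU add.ALU ; dual
t=1 i2:ld.MEM ; RAW r2
t=2 i3,i4:sll.ALU and.ALU ; dual
t=3 i5,i6:sll.ALU st.MEM ; dual
t=4 i7:st.MEM ; no-port MEM/MEM
t=5 i8:ld.MEM ; no-port MEM/MEM
t=6 i9:ld.MEM ; tail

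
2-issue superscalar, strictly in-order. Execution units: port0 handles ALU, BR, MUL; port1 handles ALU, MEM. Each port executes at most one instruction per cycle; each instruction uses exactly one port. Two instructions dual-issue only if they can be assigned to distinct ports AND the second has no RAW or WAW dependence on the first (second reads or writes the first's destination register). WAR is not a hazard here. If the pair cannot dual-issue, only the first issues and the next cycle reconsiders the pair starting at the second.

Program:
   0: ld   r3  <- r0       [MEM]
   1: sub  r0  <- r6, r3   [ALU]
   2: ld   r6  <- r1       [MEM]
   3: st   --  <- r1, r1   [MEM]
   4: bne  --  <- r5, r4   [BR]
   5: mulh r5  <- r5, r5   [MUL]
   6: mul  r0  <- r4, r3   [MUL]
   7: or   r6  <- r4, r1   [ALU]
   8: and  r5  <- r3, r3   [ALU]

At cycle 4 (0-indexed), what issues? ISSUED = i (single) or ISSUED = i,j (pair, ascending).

ISSUED = 6,7

t=0 i0:ld ; RAW r3
t=1 i1+i2:sub ld ; pair
t=2 i3+i4:st bne ; pair
t=3 i5:mulh ; no-port MUL/MUL
t=4 i6+i7:mul or ; pair
t=5 i8:and ; tail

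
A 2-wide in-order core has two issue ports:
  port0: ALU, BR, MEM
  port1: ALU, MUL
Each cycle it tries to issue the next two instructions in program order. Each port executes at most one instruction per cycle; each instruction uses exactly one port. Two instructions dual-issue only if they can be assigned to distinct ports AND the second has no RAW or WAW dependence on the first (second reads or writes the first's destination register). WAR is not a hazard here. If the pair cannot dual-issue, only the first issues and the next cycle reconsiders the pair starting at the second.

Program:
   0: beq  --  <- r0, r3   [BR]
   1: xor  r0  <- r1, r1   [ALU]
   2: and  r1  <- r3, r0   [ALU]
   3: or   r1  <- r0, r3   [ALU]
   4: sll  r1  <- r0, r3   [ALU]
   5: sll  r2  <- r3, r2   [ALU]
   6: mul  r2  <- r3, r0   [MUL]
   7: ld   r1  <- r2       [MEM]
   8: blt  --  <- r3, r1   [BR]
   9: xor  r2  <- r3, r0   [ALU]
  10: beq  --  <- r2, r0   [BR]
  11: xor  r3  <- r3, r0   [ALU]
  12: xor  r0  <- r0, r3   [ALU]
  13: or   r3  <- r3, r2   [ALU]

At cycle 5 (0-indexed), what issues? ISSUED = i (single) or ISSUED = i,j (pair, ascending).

c0: i0,i1 beq.BR/xor.ALU  dual
c1: i2 and.ALU  WAW r1
c2: i3 or.ALU  WAW r1
c3: i4,i5 sll.ALU/sll.ALU  dual
c4: i6 mul.MUL  RAW r2
c5: i7 ld.MEM  no-port MEM/BR
c6: i8,i9 blt.BR/xor.ALU  dual
c7: i10,i11 beq.BR/xor.ALU  dual
c8: i12,i13 xor.ALU/or.ALU  dual

ISSUED = 7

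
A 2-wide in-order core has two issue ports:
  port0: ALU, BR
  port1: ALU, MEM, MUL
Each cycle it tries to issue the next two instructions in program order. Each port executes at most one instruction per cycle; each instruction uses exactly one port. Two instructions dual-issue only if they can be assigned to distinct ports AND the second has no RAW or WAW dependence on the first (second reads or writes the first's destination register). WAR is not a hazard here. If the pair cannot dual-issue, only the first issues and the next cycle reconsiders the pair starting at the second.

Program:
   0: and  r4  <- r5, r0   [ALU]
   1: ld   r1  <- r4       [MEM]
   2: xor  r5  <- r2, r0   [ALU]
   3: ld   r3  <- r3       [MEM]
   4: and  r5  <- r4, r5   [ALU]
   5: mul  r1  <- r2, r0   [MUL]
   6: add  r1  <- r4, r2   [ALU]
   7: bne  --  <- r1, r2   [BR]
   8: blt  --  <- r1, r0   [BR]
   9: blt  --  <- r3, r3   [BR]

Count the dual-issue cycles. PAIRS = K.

PAIRS = 2

  cy0 -> i0 (and.ALU) RAW r4
  cy1 -> i1+i2 (ld.MEM xor.ALU) dual
  cy2 -> i3+i4 (ld.MEM and.ALU) dual
  cy3 -> i5 (mul.MUL) WAW r1
  cy4 -> i6 (add.ALU) RAW r1
  cy5 -> i7 (bne.BR) no-port BR/BR
  cy6 -> i8 (blt.BR) no-port BR/BR
  cy7 -> i9 (blt.BR) tail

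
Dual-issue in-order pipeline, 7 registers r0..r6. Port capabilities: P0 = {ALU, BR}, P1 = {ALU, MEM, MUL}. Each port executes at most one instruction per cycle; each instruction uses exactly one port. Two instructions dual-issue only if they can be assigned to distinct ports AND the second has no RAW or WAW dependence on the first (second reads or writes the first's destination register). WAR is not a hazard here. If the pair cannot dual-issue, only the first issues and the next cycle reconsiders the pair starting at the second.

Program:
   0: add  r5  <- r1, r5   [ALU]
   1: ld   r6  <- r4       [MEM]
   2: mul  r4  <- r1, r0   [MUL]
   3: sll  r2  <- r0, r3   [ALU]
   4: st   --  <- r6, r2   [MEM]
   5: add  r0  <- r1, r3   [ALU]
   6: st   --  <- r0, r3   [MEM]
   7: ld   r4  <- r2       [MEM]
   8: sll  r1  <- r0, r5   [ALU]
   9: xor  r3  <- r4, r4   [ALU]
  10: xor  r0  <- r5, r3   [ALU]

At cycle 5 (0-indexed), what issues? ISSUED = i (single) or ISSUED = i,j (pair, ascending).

  cy0 -> i0/i1 (add.ALU+ld.MEM) dual
  cy1 -> i2/i3 (mul.MUL+sll.ALU) dual
  cy2 -> i4/i5 (st.MEM+add.ALU) dual
  cy3 -> i6 (st.MEM) no-port MEM/MEM
  cy4 -> i7/i8 (ld.MEM+sll.ALU) dual
  cy5 -> i9 (xor.ALU) RAW r3
  cy6 -> i10 (xor.ALU) tail

ISSUED = 9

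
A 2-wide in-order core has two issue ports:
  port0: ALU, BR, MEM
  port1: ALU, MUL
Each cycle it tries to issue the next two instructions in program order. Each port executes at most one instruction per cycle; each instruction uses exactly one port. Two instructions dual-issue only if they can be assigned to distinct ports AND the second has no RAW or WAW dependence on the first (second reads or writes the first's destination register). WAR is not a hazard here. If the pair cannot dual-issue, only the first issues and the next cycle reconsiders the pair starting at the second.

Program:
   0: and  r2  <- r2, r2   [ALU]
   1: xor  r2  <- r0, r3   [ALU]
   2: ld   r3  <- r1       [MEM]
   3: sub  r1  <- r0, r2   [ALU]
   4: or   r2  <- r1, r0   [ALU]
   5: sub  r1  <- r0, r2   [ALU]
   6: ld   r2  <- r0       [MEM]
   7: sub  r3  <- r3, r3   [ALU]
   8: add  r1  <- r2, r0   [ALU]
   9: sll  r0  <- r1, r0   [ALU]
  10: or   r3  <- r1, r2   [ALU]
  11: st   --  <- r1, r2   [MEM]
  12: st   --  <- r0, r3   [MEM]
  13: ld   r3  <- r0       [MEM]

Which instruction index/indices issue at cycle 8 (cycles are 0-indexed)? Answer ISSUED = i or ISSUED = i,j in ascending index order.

ISSUED = 12

t=0 i0:and.ALU ; WAW r2
t=1 i1/i2:xor.ALU ld.MEM ; pair
t=2 i3:sub.ALU ; RAW r1
t=3 i4:or.ALU ; RAW r2
t=4 i5/i6:sub.ALU ld.MEM ; pair
t=5 i7/i8:sub.ALU add.ALU ; pair
t=6 i9/i10:sll.ALU or.ALU ; pair
t=7 i11:st.MEM ; no-port MEM/MEM
t=8 i12:st.MEM ; no-port MEM/MEM
t=9 i13:ld.MEM ; tail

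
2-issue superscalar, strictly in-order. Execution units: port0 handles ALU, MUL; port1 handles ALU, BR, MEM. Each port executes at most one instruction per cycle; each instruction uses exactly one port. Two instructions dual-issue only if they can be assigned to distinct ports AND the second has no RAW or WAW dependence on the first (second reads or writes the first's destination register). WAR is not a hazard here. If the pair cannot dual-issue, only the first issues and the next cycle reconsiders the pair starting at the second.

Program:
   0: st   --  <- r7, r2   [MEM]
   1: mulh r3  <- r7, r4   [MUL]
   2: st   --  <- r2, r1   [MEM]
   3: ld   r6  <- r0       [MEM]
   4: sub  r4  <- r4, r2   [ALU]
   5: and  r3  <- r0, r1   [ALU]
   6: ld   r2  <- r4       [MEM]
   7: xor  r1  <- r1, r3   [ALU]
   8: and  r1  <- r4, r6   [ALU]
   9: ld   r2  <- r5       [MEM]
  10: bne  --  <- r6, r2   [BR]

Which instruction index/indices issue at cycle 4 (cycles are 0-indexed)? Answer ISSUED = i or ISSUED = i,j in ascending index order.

c0: i0/i1 st/mulh  2-wide
c1: i2 st  no-port MEM/MEM
c2: i3/i4 ld/sub  2-wide
c3: i5/i6 and/ld  2-wide
c4: i7 xor  WAW r1
c5: i8/i9 and/ld  2-wide
c6: i10 bne  tail

ISSUED = 7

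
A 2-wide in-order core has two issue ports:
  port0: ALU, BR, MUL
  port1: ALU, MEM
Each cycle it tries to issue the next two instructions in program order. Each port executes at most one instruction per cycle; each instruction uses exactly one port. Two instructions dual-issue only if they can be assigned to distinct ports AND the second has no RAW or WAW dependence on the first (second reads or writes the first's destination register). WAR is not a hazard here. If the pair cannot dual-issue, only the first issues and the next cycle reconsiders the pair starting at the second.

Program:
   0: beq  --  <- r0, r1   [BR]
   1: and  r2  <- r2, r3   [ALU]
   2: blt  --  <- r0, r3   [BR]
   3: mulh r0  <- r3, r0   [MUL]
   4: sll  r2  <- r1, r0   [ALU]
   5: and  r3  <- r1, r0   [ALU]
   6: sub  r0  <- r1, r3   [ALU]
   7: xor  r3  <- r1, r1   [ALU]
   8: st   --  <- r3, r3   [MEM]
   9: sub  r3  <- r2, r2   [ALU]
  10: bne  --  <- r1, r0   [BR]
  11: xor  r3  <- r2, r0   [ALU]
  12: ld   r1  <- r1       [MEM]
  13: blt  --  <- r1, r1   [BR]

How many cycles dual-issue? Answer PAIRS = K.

  cy0 -> i0&i1 (beq.BR and.ALU) pair
  cy1 -> i2 (blt.BR) no-port BR/MUL
  cy2 -> i3 (mulh.MUL) RAW r0
  cy3 -> i4&i5 (sll.ALU and.ALU) pair
  cy4 -> i6&i7 (sub.ALU xor.ALU) pair
  cy5 -> i8&i9 (st.MEM sub.ALU) pair
  cy6 -> i10&i11 (bne.BR xor.ALU) pair
  cy7 -> i12 (ld.MEM) RAW r1
  cy8 -> i13 (blt.BR) tail

PAIRS = 5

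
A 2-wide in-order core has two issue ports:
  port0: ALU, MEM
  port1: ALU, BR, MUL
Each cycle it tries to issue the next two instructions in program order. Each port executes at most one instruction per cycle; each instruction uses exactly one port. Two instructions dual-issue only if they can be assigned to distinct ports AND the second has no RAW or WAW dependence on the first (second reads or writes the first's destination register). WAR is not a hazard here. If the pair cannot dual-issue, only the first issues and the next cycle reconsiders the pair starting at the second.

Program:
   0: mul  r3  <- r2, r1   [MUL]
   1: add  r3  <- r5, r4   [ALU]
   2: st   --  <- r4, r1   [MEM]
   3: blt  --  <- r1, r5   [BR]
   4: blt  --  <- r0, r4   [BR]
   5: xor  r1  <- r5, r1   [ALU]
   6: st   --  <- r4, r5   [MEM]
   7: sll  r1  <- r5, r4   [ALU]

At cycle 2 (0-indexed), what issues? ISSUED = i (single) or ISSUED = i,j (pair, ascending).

#0 head=0: mul i0 WAW r3
#1 head=1: add+st i1+i2 pair
#2 head=3: blt i3 no-port BR/BR
#3 head=4: blt+xor i4+i5 pair
#4 head=6: st+sll i6+i7 pair

ISSUED = 3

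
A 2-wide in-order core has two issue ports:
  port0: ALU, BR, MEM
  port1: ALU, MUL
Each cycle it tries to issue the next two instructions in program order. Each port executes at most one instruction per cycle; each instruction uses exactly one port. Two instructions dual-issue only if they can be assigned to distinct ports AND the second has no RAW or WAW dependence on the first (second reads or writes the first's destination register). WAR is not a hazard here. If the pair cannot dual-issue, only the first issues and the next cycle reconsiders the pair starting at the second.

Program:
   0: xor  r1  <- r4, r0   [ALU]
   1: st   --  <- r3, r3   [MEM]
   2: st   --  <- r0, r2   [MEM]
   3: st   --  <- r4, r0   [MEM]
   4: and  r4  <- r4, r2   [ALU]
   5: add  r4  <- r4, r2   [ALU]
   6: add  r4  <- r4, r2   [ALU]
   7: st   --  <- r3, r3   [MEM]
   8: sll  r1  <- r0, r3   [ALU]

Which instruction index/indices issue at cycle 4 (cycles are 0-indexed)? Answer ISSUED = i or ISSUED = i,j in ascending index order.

ISSUED = 6,7

#0 head=0: xor.ALU/st.MEM i0/i1 dual
#1 head=2: st.MEM i2 no-port MEM/MEM
#2 head=3: st.MEM/and.ALU i3/i4 dual
#3 head=5: add.ALU i5 RAW+WAW r4
#4 head=6: add.ALU/st.MEM i6/i7 dual
#5 head=8: sll.ALU i8 tail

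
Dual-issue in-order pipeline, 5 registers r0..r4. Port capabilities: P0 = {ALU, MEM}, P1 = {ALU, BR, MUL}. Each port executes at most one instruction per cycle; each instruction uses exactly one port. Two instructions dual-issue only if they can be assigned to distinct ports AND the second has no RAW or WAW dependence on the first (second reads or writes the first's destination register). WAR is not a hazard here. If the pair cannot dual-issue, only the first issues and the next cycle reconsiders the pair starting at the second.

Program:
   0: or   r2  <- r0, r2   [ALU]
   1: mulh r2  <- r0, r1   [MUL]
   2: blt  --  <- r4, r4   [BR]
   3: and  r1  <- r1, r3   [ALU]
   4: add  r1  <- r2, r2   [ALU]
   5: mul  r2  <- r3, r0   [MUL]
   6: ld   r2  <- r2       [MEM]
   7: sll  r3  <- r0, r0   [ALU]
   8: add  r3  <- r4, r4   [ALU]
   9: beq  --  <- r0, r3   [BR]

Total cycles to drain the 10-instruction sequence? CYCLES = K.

[0] i0  or  -- WAW r2
[1] i1  mulh  -- no-port MUL/BR
[2] i2+i3  blt;and  -- pair
[3] i4+i5  add;mul  -- pair
[4] i6+i7  ld;sll  -- pair
[5] i8  add  -- RAW r3
[6] i9  beq  -- tail

CYCLES = 7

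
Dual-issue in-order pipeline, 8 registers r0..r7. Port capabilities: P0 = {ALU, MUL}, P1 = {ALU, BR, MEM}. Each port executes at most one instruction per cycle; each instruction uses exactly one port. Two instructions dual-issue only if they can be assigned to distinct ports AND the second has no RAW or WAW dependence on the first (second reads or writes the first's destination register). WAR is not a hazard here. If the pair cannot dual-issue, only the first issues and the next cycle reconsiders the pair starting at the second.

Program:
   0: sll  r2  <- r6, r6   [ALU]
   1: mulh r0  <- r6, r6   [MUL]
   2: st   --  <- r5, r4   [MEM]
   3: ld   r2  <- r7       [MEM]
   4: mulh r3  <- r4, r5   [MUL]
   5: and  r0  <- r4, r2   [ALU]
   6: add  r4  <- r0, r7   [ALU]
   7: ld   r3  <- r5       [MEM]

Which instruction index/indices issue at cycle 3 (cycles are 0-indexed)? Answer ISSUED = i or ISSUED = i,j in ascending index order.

t=0 i0/i1:sll.ALU/mulh.MUL ; pair
t=1 i2:st.MEM ; no-port MEM/MEM
t=2 i3/i4:ld.MEM/mulh.MUL ; pair
t=3 i5:and.ALU ; RAW r0
t=4 i6/i7:add.ALU/ld.MEM ; pair

ISSUED = 5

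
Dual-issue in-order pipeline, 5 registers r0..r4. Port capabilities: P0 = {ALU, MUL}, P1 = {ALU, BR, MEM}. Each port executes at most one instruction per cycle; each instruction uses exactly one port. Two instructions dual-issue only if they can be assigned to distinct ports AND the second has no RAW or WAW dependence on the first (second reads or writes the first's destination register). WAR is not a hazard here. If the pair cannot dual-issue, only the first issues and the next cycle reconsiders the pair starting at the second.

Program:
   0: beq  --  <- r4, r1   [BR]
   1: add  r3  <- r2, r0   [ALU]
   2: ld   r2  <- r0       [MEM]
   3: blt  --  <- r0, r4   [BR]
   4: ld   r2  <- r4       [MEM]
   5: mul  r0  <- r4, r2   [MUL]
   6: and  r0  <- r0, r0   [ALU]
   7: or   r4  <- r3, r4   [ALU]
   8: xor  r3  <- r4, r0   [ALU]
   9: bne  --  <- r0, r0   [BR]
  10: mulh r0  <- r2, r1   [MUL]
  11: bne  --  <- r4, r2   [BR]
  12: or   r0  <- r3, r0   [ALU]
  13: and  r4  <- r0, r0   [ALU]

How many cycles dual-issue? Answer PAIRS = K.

  cy0 -> i0+i1 (beq/add) 2-wide
  cy1 -> i2 (ld) no-port MEM/BR
  cy2 -> i3 (blt) no-port BR/MEM
  cy3 -> i4 (ld) RAW r2
  cy4 -> i5 (mul) RAW+WAW r0
  cy5 -> i6+i7 (and/or) 2-wide
  cy6 -> i8+i9 (xor/bne) 2-wide
  cy7 -> i10+i11 (mulh/bne) 2-wide
  cy8 -> i12 (or) RAW r0
  cy9 -> i13 (and) tail

PAIRS = 4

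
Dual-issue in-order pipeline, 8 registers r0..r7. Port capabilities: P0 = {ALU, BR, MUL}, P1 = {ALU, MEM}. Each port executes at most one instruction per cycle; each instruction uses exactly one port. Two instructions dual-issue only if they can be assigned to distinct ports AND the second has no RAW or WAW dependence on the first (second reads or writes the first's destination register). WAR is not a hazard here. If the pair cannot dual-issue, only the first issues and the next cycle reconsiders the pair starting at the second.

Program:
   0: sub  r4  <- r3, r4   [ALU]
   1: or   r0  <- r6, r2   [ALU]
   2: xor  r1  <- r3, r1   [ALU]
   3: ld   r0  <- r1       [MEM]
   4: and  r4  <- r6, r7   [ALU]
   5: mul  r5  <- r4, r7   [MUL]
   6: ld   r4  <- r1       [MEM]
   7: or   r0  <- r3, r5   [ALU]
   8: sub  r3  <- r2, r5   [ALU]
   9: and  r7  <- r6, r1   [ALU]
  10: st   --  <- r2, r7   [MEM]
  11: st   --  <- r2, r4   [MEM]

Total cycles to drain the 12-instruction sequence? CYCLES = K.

c0: i0/i1 sub/or  pair
c1: i2 xor  RAW r1
c2: i3/i4 ld/and  pair
c3: i5/i6 mul/ld  pair
c4: i7/i8 or/sub  pair
c5: i9 and  RAW r7
c6: i10 st  no-port MEM/MEM
c7: i11 st  tail

CYCLES = 8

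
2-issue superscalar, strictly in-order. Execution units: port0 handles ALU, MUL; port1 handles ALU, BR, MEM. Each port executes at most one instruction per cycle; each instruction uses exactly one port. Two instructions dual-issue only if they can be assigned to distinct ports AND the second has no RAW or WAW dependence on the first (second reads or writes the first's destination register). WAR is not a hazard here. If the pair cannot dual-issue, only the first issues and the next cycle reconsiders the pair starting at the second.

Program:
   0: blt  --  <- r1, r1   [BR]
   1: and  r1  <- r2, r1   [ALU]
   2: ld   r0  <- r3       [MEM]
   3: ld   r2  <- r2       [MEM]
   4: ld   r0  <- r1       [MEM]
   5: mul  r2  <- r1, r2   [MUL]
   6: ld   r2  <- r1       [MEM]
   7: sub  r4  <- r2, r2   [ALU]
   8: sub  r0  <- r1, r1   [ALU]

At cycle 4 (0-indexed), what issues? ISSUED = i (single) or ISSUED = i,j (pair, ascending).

ISSUED = 6

c0: i0+i1 blt;and  dual
c1: i2 ld  no-port MEM/MEM
c2: i3 ld  no-port MEM/MEM
c3: i4+i5 ld;mul  dual
c4: i6 ld  RAW r2
c5: i7+i8 sub;sub  dual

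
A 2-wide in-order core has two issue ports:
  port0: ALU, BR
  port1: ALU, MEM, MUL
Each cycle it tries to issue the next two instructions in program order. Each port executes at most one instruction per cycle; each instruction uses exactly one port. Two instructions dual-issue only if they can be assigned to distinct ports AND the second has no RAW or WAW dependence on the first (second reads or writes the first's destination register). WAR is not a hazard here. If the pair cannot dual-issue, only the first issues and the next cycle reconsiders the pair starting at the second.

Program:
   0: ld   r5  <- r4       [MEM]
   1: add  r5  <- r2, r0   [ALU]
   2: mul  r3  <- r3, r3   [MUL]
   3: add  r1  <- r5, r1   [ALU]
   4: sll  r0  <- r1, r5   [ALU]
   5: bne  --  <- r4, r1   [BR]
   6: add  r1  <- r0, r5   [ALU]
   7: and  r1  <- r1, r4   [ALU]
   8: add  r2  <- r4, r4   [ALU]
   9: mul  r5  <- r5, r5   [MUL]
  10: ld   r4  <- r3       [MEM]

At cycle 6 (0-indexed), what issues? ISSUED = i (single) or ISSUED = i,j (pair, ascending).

ISSUED = 9

  cy0 -> i0 (ld) WAW r5
  cy1 -> i1+i2 (add+mul) pair
  cy2 -> i3 (add) RAW r1
  cy3 -> i4+i5 (sll+bne) pair
  cy4 -> i6 (add) RAW+WAW r1
  cy5 -> i7+i8 (and+add) pair
  cy6 -> i9 (mul) no-port MUL/MEM
  cy7 -> i10 (ld) tail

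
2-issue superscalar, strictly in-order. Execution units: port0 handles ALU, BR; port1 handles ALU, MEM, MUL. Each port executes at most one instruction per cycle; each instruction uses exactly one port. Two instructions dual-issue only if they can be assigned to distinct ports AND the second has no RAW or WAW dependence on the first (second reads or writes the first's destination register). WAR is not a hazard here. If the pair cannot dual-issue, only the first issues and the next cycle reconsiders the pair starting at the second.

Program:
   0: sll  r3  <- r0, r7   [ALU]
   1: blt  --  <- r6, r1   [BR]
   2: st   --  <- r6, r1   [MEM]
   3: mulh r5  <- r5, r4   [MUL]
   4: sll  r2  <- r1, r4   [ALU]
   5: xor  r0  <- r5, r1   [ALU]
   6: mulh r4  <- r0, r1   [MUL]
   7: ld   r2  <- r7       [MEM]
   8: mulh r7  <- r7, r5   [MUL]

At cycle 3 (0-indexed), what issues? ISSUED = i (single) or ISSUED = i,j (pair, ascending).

t=0 i0/i1:sll.ALU blt.BR ; dual
t=1 i2:st.MEM ; no-port MEM/MUL
t=2 i3/i4:mulh.MUL sll.ALU ; dual
t=3 i5:xor.ALU ; RAW r0
t=4 i6:mulh.MUL ; no-port MUL/MEM
t=5 i7:ld.MEM ; no-port MEM/MUL
t=6 i8:mulh.MUL ; tail

ISSUED = 5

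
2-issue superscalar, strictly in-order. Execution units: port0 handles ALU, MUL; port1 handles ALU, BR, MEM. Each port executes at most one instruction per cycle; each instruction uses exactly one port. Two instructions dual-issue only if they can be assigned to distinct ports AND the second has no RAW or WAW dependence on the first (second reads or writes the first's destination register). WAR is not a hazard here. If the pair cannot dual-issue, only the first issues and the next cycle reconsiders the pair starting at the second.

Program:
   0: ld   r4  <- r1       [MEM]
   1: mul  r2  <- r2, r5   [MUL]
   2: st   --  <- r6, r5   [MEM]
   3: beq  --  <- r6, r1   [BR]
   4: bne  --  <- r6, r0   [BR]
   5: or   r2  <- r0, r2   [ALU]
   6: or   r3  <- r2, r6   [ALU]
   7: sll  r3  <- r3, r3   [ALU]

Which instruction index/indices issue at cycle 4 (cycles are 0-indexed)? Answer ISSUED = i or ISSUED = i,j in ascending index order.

ISSUED = 6

#0 head=0: ld/mul i0&i1 2-wide
#1 head=2: st i2 no-port MEM/BR
#2 head=3: beq i3 no-port BR/BR
#3 head=4: bne/or i4&i5 2-wide
#4 head=6: or i6 RAW+WAW r3
#5 head=7: sll i7 tail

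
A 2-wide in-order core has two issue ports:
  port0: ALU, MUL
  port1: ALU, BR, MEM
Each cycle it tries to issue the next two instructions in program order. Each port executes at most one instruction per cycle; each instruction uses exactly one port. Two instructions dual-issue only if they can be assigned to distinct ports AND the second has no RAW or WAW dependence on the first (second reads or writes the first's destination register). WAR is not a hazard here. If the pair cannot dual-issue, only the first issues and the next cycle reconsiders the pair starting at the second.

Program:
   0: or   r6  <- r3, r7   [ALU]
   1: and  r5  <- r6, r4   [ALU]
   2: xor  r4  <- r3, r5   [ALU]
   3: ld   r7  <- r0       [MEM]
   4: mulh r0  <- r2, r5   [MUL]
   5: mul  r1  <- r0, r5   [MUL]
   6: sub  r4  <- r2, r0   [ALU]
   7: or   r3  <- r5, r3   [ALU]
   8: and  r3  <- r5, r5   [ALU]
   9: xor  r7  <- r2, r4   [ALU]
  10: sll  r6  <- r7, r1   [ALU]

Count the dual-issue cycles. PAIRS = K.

[0] i0  or.ALU  -- RAW r6
[1] i1  and.ALU  -- RAW r5
[2] i2&i3  xor.ALU ld.MEM  -- dual
[3] i4  mulh.MUL  -- no-port MUL/MUL
[4] i5&i6  mul.MUL sub.ALU  -- dual
[5] i7  or.ALU  -- WAW r3
[6] i8&i9  and.ALU xor.ALU  -- dual
[7] i10  sll.ALU  -- tail

PAIRS = 3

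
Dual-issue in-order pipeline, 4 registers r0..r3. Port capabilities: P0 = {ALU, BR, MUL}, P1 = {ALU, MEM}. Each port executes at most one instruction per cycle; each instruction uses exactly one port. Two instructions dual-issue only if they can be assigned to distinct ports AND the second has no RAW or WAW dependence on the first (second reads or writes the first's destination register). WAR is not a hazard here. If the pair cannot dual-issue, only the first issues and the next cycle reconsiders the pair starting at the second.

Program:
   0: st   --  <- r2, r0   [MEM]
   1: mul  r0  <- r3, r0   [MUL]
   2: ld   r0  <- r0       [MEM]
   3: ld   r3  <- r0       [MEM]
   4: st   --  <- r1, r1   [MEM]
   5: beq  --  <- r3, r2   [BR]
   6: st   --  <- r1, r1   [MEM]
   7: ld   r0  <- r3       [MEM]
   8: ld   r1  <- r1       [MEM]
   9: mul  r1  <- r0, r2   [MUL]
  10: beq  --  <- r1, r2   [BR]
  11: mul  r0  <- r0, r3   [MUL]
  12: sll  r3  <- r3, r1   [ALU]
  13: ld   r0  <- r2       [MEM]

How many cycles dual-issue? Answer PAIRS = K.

PAIRS = 3

#0 head=0: st.MEM/mul.MUL i0/i1 2-wide
#1 head=2: ld.MEM i2 no-port MEM/MEM
#2 head=3: ld.MEM i3 no-port MEM/MEM
#3 head=4: st.MEM/beq.BR i4/i5 2-wide
#4 head=6: st.MEM i6 no-port MEM/MEM
#5 head=7: ld.MEM i7 no-port MEM/MEM
#6 head=8: ld.MEM i8 WAW r1
#7 head=9: mul.MUL i9 no-port MUL/BR
#8 head=10: beq.BR i10 no-port BR/MUL
#9 head=11: mul.MUL/sll.ALU i11/i12 2-wide
#10 head=13: ld.MEM i13 tail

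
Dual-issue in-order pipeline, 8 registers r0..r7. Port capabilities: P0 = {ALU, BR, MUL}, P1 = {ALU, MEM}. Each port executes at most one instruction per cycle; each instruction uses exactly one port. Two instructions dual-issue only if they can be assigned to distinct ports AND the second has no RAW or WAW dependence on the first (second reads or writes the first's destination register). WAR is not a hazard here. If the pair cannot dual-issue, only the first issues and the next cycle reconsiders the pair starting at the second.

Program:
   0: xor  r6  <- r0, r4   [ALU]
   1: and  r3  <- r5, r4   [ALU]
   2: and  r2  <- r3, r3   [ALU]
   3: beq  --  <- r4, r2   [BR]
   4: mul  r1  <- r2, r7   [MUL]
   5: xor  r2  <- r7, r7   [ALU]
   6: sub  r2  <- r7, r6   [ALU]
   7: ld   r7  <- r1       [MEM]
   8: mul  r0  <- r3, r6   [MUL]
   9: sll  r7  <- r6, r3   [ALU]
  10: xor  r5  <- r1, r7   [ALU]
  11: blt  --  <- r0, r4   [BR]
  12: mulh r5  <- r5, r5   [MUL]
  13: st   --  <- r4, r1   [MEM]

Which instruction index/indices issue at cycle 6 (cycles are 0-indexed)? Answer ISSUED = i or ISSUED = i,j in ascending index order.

ISSUED = 10,11

c0: i0/i1 xor and  dual
c1: i2 and  RAW r2
c2: i3 beq  no-port BR/MUL
c3: i4/i5 mul xor  dual
c4: i6/i7 sub ld  dual
c5: i8/i9 mul sll  dual
c6: i10/i11 xor blt  dual
c7: i12/i13 mulh st  dual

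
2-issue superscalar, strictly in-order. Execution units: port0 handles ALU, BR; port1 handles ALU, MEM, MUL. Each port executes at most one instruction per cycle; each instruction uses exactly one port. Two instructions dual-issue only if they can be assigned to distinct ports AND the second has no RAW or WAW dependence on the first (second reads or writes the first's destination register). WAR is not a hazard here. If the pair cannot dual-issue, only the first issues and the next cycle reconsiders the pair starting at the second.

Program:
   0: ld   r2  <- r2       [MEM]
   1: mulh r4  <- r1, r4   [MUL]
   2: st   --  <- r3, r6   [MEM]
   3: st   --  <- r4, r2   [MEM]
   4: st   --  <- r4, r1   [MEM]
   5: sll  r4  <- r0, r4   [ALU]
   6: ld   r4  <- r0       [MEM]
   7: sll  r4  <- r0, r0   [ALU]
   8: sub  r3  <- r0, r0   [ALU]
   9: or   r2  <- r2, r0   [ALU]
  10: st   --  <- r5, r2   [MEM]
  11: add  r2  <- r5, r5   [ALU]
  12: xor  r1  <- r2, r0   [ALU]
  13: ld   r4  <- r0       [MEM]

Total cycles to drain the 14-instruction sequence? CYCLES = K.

[0] i0  ld  -- no-port MEM/MUL
[1] i1  mulh  -- no-port MUL/MEM
[2] i2  st  -- no-port MEM/MEM
[3] i3  st  -- no-port MEM/MEM
[4] i4+i5  st+sll  -- 2-wide
[5] i6  ld  -- WAW r4
[6] i7+i8  sll+sub  -- 2-wide
[7] i9  or  -- RAW r2
[8] i10+i11  st+add  -- 2-wide
[9] i12+i13  xor+ld  -- 2-wide

CYCLES = 10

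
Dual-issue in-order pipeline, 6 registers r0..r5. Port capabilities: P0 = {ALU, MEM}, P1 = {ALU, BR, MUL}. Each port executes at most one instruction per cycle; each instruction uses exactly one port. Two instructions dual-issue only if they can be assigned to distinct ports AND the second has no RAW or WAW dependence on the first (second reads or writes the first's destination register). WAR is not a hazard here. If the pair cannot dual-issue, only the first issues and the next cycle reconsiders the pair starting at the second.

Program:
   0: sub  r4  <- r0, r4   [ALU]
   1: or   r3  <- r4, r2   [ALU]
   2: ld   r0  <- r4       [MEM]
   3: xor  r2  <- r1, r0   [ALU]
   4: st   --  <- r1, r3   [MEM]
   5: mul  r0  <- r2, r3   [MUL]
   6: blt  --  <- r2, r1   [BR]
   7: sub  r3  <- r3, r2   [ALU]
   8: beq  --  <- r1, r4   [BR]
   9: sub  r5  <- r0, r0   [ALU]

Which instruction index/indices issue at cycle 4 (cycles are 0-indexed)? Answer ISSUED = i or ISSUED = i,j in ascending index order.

t=0 i0:sub ; RAW r4
t=1 i1&i2:or;ld ; dual
t=2 i3&i4:xor;st ; dual
t=3 i5:mul ; no-port MUL/BR
t=4 i6&i7:blt;sub ; dual
t=5 i8&i9:beq;sub ; dual

ISSUED = 6,7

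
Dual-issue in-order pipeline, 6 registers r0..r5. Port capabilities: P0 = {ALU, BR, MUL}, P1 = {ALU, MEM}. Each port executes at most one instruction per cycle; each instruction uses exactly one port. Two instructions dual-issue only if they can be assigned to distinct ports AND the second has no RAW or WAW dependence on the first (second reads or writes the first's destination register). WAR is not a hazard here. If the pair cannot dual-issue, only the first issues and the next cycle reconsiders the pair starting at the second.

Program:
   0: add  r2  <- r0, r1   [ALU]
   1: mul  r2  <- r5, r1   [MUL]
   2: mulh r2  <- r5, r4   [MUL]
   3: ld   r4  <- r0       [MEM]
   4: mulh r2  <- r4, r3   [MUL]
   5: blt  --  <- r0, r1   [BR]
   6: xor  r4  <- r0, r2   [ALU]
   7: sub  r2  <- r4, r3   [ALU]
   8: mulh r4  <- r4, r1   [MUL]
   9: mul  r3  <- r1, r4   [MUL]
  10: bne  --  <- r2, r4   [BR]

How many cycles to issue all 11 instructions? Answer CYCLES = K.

0. add.ALU @i0  | WAW r2
1. mul.MUL @i1  | no-port MUL/MUL
2. mulh.MUL;ld.MEM @i2&i3  | 2-wide
3. mulh.MUL @i4  | no-port MUL/BR
4. blt.BR;xor.ALU @i5&i6  | 2-wide
5. sub.ALU;mulh.MUL @i7&i8  | 2-wide
6. mul.MUL @i9  | no-port MUL/BR
7. bne.BR @i10  | tail

CYCLES = 8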